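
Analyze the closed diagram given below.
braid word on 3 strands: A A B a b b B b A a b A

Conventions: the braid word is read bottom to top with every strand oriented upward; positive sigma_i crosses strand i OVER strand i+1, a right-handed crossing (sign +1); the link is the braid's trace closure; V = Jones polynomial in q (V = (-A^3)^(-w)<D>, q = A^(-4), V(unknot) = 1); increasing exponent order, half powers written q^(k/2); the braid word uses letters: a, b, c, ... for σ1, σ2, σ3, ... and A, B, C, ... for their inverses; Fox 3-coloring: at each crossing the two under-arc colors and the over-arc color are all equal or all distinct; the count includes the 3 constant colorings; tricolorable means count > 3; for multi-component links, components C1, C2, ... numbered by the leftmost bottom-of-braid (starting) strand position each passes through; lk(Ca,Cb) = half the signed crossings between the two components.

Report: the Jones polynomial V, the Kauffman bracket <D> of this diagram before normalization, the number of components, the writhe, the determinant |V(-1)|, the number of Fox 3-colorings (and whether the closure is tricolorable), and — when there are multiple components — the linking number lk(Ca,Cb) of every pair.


V(q) = -q^-3 + 2q^-2 - 2q^-1 + 3 - 2q + 2q^2 - q^3
bracket: -A^-12 + 2A^-8 - 2A^-4 + 3 - 2A^4 + 2A^8 - A^12, w = 0
1 component, writhe 0, over 12 crossings
det 13, colorings 3 of 3^12 — not tricolorable
observation: the span of V is 6, forcing >= 6 crossings in any diagram


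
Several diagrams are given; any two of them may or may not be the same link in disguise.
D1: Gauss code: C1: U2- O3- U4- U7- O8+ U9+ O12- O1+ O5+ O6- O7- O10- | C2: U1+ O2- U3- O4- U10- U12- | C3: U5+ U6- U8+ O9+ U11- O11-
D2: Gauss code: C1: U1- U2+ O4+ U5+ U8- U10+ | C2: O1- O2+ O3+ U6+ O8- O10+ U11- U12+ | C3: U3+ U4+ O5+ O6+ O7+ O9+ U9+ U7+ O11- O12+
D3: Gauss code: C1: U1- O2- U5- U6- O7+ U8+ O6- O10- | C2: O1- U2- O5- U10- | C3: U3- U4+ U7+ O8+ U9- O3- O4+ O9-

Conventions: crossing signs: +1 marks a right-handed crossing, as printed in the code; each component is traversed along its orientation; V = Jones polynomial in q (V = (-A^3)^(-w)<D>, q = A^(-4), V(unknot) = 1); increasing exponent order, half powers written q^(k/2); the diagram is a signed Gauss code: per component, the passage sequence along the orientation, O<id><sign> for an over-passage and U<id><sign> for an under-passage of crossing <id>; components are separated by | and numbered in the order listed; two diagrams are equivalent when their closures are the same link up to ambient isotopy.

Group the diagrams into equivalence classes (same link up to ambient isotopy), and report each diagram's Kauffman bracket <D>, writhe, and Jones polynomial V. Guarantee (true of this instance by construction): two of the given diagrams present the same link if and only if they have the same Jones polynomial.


grouping into links: {D1, D3} | {D2}
V(D1) = q^-5 - q^-4 + 2q^-3 - q^-2 + 2q^-1 + q  (w -4, c 12, <D> = A^-16 + 2A^-8 - A^-4 + 2 - A^4 + A^8)
V(D2) = q + 2q^3 + q^5  (w +6, c 12, <D> = A^-2 + 2A^6 + A^14)
V(D3) = q^-5 - q^-4 + 2q^-3 - q^-2 + 2q^-1 + q  [10 crossings, <D> = A^-16 + 2A^-8 - A^-4 + 2 - A^4 + A^8, w = -4]
why: 2 classes among 3 diagrams; unequal V(q) rules out equality


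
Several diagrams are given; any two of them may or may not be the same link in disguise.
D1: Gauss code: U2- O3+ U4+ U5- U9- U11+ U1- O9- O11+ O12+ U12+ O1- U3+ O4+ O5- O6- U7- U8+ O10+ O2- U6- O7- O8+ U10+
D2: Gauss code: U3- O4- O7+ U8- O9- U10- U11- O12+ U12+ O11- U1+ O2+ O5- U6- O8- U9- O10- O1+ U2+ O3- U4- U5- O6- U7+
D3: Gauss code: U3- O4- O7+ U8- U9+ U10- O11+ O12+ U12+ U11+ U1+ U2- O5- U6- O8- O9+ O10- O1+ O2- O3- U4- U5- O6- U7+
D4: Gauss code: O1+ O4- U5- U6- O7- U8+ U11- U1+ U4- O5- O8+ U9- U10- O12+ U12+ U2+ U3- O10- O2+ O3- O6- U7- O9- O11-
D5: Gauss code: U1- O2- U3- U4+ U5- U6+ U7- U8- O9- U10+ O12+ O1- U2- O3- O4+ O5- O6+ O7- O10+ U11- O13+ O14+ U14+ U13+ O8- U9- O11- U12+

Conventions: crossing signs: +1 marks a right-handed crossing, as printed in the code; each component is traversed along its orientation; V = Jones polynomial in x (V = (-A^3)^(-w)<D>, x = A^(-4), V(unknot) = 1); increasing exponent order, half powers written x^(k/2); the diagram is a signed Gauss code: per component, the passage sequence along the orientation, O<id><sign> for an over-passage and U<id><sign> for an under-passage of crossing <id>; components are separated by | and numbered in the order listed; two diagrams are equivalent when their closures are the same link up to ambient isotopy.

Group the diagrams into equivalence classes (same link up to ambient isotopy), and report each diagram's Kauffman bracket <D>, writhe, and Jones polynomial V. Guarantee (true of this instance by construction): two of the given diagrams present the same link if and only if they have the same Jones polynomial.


classes: {D1} | {D2, D3, D4, D5}
V(D1) = 1  [12 crossings, <D> = 1, w = 0]
D2 (bracket A^-8 - A^-4 + 2 - A^4 + A^8 - A^12; 12 crossings at w = -4): V = -x^-6 + x^-5 - x^-4 + 2x^-3 - x^-2 + x^-1
D3 (bracket A^-2 - A^2 + 2A^6 - A^10 + A^14 - A^18; 12 crossings at w = -2): V = -x^-6 + x^-5 - x^-4 + 2x^-3 - x^-2 + x^-1
D4 (bracket A^-8 - A^-4 + 2 - A^4 + A^8 - A^12; 12 crossings at w = -4): V = -x^-6 + x^-5 - x^-4 + 2x^-3 - x^-2 + x^-1
V(D5) = -x^-6 + x^-5 - x^-4 + 2x^-3 - x^-2 + x^-1  (w -2, c 14, <D> = A^-2 - A^2 + 2A^6 - A^10 + A^14 - A^18)
note: 2 classes among 5 diagrams; unequal V(x) rules out equality


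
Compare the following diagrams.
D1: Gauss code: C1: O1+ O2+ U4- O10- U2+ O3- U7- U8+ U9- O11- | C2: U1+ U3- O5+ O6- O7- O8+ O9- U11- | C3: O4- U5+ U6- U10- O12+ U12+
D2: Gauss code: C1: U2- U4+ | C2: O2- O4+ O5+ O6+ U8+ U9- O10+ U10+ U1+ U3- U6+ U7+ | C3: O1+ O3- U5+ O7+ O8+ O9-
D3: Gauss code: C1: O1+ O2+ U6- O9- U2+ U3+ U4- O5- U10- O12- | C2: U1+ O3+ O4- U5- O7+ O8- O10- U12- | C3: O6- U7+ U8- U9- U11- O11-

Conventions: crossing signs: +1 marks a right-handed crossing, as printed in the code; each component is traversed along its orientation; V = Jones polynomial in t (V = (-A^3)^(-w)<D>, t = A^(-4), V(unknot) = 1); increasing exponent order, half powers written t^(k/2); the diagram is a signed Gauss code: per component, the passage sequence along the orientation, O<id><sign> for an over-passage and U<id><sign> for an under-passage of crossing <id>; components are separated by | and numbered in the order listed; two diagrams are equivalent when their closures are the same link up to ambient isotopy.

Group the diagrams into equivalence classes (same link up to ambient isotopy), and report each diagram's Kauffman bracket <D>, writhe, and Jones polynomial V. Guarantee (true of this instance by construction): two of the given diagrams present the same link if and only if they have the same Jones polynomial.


grouping into links: {D1, D3} | {D2}
V(D1) = t^-5 + 2t^-3 + t^-1  (w -2, c 12, <D> = A^-2 + 2A^6 + A^14)
V(D2) = 1 + t + t^2 + t^3  (w +4, c 10, <D> = 1 + A^4 + A^8 + A^12)
D3 (bracket A^-8 + 2 + A^8; 12 crossings at w = -4): V = t^-5 + 2t^-3 + t^-1
why: 2 values of V(t) split the 3 diagrams


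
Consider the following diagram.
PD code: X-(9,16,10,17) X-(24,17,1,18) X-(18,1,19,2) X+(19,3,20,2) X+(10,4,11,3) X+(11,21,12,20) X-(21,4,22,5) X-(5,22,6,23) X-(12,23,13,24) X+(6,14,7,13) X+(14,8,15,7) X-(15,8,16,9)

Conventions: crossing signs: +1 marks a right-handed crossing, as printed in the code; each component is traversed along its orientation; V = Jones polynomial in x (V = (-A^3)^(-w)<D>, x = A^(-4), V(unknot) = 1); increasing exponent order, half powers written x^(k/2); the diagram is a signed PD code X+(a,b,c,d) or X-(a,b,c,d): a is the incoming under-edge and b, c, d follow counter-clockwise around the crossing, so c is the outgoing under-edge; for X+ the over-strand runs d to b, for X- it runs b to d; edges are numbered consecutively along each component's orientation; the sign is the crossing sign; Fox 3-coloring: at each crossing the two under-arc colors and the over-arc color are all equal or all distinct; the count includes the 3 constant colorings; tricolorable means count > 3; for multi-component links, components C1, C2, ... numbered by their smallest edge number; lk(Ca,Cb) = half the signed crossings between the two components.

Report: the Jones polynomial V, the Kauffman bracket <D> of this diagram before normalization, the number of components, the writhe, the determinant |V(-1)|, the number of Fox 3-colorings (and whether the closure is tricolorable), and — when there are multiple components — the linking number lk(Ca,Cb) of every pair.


Jones polynomial: V(x) = -x^-4 + x^-3 + x^-1
<D> = A^-2 + A^6 - A^10; writhe -2
components 1, writhe -2 (12 crossings)
3-colorings: 9 of 3^12, det 3 — tricolorable
note: w = -2 (over 12 crossings) is diagram-only; (-A^3)^(2) removes it from V


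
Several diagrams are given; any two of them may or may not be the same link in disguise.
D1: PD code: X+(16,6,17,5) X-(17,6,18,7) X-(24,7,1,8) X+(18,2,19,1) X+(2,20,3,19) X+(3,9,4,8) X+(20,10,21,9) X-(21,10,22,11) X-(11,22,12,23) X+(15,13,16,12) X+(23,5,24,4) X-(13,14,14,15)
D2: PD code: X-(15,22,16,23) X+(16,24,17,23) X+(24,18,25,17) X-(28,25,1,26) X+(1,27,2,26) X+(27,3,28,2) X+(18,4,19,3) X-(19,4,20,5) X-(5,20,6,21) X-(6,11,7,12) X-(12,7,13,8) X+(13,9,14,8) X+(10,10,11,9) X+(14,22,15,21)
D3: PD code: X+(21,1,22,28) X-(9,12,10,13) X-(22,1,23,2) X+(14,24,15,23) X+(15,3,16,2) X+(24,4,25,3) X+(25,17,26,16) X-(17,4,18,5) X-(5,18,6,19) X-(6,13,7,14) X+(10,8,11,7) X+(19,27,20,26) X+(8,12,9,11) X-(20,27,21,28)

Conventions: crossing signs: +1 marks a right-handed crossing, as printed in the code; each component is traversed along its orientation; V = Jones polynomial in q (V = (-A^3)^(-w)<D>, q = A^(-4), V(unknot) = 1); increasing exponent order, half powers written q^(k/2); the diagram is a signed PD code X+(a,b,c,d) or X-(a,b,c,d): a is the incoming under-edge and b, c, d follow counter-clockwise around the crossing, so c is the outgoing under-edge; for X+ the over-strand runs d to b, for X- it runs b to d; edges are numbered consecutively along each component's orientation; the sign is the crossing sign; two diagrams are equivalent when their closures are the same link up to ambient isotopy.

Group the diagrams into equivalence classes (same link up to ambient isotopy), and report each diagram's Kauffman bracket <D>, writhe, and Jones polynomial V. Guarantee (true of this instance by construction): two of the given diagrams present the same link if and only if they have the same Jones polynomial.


equivalence classes: {D1, D2, D3}
D1 (bracket A^6; 12 crossings at w = +2): V = 1
D2 (bracket A^6; 14 crossings at w = +2): V = 1
D3 (bracket A^6; 14 crossings at w = +2): V = 1
key observation: one V(q) for all 3 diagrams — one class (guaranteed)


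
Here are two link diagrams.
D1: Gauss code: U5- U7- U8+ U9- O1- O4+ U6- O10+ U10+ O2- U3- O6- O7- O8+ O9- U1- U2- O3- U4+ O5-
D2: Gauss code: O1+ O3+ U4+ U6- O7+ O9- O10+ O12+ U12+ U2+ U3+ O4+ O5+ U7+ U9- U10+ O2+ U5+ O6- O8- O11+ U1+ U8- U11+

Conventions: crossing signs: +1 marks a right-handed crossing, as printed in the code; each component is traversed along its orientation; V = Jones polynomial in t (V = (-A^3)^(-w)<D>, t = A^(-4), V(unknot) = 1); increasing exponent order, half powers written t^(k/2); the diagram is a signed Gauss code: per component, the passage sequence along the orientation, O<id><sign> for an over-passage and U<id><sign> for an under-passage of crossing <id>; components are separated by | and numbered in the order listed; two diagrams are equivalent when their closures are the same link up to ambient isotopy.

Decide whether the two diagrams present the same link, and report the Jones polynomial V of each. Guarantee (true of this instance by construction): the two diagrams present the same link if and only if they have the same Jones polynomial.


equivalent: no
V(D1) = -t^-6 + t^-5 - t^-4 + 2t^-3 - t^-2 + t^-1  (w -4, c 10, <D> = A^-8 - A^-4 + 2 - A^4 + A^8 - A^12)
V(D2) = t - t^2 + 2t^3 - t^4 + t^5 - t^6  (w +6, c 12, <D> = -A^-6 + A^-2 - A^2 + 2A^6 - A^10 + A^14)
why: V(t) takes 2 values over 2 diagrams, fixing the grouping


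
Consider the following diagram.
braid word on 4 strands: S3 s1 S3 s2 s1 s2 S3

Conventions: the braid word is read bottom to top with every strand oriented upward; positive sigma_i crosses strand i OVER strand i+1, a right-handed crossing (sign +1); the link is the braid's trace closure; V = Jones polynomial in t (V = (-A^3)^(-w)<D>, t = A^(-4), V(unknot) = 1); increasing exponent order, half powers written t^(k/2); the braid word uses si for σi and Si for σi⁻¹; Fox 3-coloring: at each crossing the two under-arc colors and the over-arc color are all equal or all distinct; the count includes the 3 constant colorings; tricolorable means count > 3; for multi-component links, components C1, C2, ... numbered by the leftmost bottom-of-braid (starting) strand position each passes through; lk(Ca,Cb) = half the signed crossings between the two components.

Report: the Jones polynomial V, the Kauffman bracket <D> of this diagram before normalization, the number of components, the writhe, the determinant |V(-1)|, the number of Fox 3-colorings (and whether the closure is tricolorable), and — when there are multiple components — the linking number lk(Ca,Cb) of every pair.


V(t) = -t^-3 + t^-2 - t^-1 + 3 - t + t^2 - t^3
bracket: A^-9 - A^-5 + A^-1 - 3A^3 + A^7 - A^11 + A^15, w = +1
1 component, writhe +1, over 7 crossings
det 9, colorings 27 of 3^7 — tricolorable
observation: det 9 = |V(-1)|; divisible by 3, so tricolorable


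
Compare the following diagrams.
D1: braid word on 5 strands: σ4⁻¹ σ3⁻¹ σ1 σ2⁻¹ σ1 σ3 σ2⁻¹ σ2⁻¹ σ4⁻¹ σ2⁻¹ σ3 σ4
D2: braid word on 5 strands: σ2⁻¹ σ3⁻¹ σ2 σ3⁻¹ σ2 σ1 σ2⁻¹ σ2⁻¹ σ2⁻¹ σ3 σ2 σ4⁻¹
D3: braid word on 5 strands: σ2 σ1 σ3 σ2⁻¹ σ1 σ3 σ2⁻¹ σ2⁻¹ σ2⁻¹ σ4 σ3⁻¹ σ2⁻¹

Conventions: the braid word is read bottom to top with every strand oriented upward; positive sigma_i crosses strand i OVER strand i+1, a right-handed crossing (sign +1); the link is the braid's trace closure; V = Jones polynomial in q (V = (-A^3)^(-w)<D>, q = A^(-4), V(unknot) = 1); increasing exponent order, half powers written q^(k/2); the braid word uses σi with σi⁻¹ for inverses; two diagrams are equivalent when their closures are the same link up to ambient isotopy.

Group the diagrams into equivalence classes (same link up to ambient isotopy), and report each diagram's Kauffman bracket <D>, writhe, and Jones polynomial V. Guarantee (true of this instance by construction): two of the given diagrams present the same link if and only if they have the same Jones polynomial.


equivalence classes: {D1, D3} | {D2}
D1 (bracket A^-10 - A^-6 + 2A^-2 - 2A^2 + 2A^6 - 2A^10 + A^14; 12 crossings at w = -2): V = q^-5 - 2q^-4 + 2q^-3 - 2q^-2 + 2q^-1 - 1 + q
D2 (bracket A^-6; 12 crossings at w = -2): V = 1
V(D3) = q^-5 - 2q^-4 + 2q^-3 - 2q^-2 + 2q^-1 - 1 + q  (w 0, c 12, <D> = A^-4 - 1 + 2A^4 - 2A^8 + 2A^12 - 2A^16 + A^20)
observation: V(q) takes 2 values over 3 diagrams, fixing the grouping


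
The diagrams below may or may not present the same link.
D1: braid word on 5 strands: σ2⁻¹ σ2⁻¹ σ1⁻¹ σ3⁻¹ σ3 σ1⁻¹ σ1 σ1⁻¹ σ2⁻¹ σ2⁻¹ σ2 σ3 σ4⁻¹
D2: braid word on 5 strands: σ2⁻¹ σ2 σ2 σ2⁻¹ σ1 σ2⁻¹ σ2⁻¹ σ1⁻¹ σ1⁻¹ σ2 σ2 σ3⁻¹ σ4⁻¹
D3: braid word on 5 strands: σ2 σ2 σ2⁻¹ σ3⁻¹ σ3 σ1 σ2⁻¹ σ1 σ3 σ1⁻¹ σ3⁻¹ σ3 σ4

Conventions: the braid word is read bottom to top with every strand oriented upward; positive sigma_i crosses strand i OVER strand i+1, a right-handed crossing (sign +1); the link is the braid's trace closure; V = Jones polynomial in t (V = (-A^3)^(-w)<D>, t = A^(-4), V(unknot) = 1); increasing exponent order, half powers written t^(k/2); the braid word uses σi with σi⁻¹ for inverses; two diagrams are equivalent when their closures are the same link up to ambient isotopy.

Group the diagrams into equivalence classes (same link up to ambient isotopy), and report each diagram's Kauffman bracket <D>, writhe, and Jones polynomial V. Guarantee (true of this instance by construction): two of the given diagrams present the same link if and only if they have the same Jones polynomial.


classes: {D1} | {D2} | {D3}
V(D1) = t^(-13/2) - t^(-11/2) + t^(-9/2) - 2t^(-7/2) - t^(-3/2)  [13 crossings, <D> = A^-9 + 2A^-1 - A^3 + A^7 - A^11, w = -5]
D2 (bracket A^-15 - A^-11 + 2A^-7 - A^-3 + 2A - A^5; 13 crossings at w = -3): V = t^(-7/2) - 2t^(-5/2) + t^(-3/2) - 2t^(-1/2) + t^(1/2) - t^(3/2)
V(D3) = -t^(-1/2) - t^(1/2)  (w +3, c 13, <D> = A^7 + A^11)
insight: 3 values of V(t) split the 3 diagrams


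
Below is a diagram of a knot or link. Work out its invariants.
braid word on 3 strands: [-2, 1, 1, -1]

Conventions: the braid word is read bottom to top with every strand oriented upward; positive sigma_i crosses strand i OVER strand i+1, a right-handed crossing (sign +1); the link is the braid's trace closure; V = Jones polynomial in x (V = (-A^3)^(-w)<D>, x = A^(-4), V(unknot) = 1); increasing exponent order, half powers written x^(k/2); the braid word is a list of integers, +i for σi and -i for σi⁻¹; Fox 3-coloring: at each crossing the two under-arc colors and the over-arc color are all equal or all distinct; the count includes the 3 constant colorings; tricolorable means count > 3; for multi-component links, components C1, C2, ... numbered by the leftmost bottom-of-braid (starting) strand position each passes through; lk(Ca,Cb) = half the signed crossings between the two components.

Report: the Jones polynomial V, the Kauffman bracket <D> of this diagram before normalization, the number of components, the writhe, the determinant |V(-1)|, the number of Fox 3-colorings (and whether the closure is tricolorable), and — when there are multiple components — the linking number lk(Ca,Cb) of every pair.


V(x) = 1
bracket: 1, w = 0
1 component, writhe 0, over 4 crossings
det 1, colorings 3 of 3^4 — not tricolorable
observation: free reduction leaves σ2⁻¹ σ1 of the original 4 letters


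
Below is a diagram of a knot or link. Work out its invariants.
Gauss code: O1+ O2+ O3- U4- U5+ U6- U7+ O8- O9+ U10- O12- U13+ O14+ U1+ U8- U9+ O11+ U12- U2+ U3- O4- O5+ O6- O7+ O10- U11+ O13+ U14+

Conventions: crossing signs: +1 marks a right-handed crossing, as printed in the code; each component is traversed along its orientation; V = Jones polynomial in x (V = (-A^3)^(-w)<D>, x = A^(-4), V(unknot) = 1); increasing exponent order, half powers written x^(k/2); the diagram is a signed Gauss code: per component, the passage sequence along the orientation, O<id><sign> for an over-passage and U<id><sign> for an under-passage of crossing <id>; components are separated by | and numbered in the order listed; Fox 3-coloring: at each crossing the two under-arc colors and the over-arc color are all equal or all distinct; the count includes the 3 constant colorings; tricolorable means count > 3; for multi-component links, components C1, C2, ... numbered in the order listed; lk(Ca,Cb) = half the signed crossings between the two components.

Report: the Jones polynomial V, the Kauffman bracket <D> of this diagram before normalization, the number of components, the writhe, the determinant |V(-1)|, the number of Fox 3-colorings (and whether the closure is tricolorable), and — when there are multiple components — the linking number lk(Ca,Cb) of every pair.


V = x^-1 - 1 + 2x - 2x^2 + 2x^3 - 2x^4 + x^5
<D> = A^-14 - 2A^-10 + 2A^-6 - 2A^-2 + 2A^2 - A^6 + A^10 (w = +2)
1 component over 14 crossings, w = +2
3 Fox colorings among 3^14, |V(-1)| = 11: not tricolorable
why: V spans 6 powers of x: at least 6 crossings in any diagram


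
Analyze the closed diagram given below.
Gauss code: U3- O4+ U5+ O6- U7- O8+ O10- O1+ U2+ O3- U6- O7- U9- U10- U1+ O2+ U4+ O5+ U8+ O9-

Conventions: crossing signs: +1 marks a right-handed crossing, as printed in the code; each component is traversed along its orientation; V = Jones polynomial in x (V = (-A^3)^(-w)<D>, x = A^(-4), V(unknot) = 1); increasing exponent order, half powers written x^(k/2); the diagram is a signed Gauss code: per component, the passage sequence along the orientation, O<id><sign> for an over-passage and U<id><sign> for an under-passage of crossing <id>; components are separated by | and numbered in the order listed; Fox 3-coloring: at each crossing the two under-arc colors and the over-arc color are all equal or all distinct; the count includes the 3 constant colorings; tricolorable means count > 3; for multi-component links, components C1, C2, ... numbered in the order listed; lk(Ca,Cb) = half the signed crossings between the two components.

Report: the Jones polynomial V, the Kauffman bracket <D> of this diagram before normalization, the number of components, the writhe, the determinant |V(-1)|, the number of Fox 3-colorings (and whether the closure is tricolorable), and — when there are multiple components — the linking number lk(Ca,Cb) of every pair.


V(x) = x^-4 - 3x^-3 + 5x^-2 - 6x^-1 + 7 - 6x + 5x^2 - 3x^3 + x^4
bracket: A^-16 - 3A^-12 + 5A^-8 - 6A^-4 + 7 - 6A^4 + 5A^8 - 3A^12 + A^16, w = 0
1 component, writhe 0, over 10 crossings
det 37, colorings 3 of 3^10 — not tricolorable
observation: det 37 = |V(-1)|; not divisible by 3, so not tricolorable


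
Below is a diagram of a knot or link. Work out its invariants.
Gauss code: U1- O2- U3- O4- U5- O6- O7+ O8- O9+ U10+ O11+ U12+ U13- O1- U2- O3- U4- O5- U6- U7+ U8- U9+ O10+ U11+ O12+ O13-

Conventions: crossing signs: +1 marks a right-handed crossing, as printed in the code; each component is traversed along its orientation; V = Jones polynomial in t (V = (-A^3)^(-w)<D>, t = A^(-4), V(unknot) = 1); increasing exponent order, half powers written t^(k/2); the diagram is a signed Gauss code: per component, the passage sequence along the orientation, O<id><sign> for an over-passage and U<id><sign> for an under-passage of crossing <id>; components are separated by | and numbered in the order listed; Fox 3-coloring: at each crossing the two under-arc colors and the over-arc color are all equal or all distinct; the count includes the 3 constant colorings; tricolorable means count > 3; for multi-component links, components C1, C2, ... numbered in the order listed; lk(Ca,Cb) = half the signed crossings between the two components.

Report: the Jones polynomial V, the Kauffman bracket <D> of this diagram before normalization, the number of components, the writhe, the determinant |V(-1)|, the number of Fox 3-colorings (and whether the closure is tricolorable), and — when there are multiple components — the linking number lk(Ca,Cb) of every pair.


Jones polynomial: V(t) = -t^-4 + t^-3 + t^-1
<D> = -A^-5 - A^3 + A^7; writhe -3
components 1, writhe -3 (13 crossings)
3-colorings: 9 of 3^13, det 3 — tricolorable
note: |V(-1)| = 3: so tricolorable, since 3 divides 3


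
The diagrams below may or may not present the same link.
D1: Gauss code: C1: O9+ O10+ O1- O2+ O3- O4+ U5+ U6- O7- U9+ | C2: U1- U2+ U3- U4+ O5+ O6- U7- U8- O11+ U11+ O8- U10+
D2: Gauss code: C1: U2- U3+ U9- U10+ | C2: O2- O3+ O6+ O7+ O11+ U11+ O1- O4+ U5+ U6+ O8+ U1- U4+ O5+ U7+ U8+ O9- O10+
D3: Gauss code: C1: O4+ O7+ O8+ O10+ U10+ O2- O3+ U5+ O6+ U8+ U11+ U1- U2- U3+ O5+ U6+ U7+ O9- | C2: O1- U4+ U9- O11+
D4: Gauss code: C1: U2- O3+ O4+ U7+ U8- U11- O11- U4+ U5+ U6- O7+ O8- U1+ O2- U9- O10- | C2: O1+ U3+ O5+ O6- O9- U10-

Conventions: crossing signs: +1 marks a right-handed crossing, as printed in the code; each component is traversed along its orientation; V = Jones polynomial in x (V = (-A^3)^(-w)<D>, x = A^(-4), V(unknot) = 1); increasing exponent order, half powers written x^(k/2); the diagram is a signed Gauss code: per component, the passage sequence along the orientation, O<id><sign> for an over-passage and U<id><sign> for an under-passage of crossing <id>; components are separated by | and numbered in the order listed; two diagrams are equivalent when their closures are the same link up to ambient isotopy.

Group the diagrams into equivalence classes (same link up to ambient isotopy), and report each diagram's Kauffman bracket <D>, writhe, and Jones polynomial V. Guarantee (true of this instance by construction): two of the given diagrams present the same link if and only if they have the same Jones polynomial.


equivalence classes: {D1} | {D2, D3} | {D4}
D1 (bracket A + A^5; 11 crossings at w = +1): V = -x^(-1/2) - x^(1/2)
V(D2) = -x^(1/2) - x^(3/2) - x^(5/2) + x^(9/2)  (w +5, c 11, <D> = -A^-3 + A^5 + A^9 + A^13)
V(D3) = -x^(1/2) - x^(3/2) - x^(5/2) + x^(9/2)  (w +5, c 11, <D> = -A^-3 + A^5 + A^9 + A^13)
V(D4) = x^(-7/2) - 2x^(-5/2) + x^(-3/2) - 2x^(-1/2) + x^(1/2) - x^(3/2)  (w -1, c 11, <D> = A^-9 - A^-5 + 2A^-1 - A^3 + 2A^7 - A^11)
key observation: V(x) takes 3 values over 4 diagrams, fixing the grouping


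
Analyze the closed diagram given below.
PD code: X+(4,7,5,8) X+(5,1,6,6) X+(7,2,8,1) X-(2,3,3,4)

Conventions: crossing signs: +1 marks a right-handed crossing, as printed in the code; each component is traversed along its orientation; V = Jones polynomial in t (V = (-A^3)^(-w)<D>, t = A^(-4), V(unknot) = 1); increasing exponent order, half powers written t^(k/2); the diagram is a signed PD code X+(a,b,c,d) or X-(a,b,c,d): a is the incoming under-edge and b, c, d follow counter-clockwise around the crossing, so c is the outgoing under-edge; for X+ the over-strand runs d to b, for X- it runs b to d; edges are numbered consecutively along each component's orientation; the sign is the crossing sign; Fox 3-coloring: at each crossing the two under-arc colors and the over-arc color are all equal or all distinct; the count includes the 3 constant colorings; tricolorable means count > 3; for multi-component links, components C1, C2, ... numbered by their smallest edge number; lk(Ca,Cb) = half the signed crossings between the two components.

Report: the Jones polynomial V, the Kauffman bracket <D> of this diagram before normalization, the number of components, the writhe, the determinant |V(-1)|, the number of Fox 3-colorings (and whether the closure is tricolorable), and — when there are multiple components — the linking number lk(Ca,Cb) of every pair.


Jones polynomial: V(t) = -t^(1/2) - t^(5/2)
<D> = -A^-4 - A^4; writhe +2
components 2, writhe +2 (4 crossings)
linking number lk(C1,C2) = +1
3-colorings: 3 of 3^4, det 2 — not tricolorable
note: summing lk over 1 pair gives +1


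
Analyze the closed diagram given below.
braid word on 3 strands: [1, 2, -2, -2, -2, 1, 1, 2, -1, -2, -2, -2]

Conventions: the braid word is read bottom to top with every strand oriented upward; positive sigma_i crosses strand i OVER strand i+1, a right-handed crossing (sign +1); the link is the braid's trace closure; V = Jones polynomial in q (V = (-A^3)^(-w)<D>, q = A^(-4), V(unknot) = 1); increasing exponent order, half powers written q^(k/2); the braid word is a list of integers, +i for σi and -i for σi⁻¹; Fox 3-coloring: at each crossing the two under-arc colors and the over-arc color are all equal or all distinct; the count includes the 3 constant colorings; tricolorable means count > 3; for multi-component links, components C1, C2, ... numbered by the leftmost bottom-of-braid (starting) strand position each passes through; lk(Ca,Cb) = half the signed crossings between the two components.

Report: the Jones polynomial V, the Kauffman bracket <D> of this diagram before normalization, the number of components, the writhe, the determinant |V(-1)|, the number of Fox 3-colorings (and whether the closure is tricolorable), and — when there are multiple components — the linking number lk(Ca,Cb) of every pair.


V = -q^-6 + 3q^-5 - 5q^-4 + 6q^-3 - 6q^-2 + 6q^-1 - 4 + 3q - q^2
<D> = -A^-14 + 3A^-10 - 4A^-6 + 6A^-2 - 6A^2 + 6A^6 - 5A^10 + 3A^14 - A^18 (w = -2)
1 component over 12 crossings, w = -2
3 Fox colorings among 3^12, |V(-1)| = 35: not tricolorable
why: w = -2 (over 12 crossings) is diagram-only; (-A^3)^(2) removes it from V


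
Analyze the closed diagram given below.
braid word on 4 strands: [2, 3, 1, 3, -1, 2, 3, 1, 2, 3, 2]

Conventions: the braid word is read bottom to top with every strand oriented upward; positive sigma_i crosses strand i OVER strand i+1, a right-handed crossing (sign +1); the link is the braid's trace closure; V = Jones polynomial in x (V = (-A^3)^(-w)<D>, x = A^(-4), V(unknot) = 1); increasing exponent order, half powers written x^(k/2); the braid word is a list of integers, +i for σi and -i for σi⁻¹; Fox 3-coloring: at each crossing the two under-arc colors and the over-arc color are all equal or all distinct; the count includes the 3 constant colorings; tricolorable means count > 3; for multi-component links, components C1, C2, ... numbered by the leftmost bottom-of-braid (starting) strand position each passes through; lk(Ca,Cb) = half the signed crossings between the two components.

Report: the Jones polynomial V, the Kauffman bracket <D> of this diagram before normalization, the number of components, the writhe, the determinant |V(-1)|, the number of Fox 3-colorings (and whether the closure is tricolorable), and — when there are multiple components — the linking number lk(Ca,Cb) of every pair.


Jones polynomial: V(x) = x^3 + x^5 - x^8
<D> = A^-5 - A^7 - A^15; writhe +9
components 1, writhe +9 (11 crossings)
3-colorings: 9 of 3^11, det 3 — tricolorable
note: the span of V is 5, forcing >= 5 crossings in any diagram


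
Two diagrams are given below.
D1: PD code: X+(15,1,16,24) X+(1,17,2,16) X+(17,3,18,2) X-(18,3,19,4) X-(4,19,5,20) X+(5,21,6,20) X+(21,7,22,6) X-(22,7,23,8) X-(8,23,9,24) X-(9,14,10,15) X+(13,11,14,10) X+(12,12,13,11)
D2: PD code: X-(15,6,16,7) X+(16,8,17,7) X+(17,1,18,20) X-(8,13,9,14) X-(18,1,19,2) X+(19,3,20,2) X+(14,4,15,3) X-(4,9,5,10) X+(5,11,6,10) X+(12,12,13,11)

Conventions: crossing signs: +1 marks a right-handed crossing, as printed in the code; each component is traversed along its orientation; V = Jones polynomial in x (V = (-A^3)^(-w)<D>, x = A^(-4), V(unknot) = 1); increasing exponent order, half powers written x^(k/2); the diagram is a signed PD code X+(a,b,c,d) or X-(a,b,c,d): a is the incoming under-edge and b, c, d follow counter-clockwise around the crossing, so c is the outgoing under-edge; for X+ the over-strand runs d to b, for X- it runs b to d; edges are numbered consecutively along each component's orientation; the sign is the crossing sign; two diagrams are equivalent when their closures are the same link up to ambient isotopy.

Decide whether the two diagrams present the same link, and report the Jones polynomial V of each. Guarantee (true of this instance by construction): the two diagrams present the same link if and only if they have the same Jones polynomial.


equivalent: yes
V(D1) = 1  (w +2, c 12, <D> = A^6)
D2 (bracket A^6; 10 crossings at w = +2): V = 1
why: one V(x) for all 2 diagrams — one class (guaranteed)


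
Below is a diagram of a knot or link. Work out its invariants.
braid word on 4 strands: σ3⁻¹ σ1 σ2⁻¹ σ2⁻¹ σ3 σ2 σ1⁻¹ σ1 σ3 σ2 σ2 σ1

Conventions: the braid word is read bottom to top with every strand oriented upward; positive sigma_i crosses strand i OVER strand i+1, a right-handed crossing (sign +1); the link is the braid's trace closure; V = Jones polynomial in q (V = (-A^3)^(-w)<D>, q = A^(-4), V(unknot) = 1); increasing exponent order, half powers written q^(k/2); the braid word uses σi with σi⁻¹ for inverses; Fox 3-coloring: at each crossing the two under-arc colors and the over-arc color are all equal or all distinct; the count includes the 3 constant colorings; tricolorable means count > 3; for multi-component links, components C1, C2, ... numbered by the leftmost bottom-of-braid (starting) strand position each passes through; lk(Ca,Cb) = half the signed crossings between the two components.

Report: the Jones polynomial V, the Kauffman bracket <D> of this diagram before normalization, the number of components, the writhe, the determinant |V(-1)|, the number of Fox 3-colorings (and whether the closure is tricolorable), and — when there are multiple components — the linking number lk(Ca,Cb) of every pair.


V(q) = -q^(3/2) - 2q^(7/2) + q^(9/2) - q^(11/2) + q^(13/2)
bracket: A^-14 - A^-10 + A^-6 - 2A^-2 - A^6, w = +4
2 components, writhe +4, over 12 crossings
lk(C1,C2) = +1
det 6, colorings 9 of 3^12 — tricolorable
observation: |V(-1)| = 6: so tricolorable, since 3 divides 6


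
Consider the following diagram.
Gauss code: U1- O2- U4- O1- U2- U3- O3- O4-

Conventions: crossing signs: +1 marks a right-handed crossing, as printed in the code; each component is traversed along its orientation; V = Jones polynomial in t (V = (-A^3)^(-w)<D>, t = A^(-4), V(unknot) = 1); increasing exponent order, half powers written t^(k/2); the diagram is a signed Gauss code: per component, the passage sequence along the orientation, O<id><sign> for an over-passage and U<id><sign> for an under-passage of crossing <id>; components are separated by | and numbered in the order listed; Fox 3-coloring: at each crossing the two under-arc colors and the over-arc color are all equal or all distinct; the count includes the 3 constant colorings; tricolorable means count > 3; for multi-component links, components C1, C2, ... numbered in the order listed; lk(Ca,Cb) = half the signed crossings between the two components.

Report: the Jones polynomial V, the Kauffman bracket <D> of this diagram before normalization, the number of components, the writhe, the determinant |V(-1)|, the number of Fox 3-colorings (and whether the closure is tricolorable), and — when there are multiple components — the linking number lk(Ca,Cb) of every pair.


V(t) = -t^-4 + t^-3 + t^-1
bracket: A^-8 + 1 - A^4, w = -4
1 component, writhe -4, over 4 crossings
det 3, colorings 9 of 3^4 — tricolorable
observation: w = -4 (over 4 crossings) is diagram-only; (-A^3)^(4) removes it from V


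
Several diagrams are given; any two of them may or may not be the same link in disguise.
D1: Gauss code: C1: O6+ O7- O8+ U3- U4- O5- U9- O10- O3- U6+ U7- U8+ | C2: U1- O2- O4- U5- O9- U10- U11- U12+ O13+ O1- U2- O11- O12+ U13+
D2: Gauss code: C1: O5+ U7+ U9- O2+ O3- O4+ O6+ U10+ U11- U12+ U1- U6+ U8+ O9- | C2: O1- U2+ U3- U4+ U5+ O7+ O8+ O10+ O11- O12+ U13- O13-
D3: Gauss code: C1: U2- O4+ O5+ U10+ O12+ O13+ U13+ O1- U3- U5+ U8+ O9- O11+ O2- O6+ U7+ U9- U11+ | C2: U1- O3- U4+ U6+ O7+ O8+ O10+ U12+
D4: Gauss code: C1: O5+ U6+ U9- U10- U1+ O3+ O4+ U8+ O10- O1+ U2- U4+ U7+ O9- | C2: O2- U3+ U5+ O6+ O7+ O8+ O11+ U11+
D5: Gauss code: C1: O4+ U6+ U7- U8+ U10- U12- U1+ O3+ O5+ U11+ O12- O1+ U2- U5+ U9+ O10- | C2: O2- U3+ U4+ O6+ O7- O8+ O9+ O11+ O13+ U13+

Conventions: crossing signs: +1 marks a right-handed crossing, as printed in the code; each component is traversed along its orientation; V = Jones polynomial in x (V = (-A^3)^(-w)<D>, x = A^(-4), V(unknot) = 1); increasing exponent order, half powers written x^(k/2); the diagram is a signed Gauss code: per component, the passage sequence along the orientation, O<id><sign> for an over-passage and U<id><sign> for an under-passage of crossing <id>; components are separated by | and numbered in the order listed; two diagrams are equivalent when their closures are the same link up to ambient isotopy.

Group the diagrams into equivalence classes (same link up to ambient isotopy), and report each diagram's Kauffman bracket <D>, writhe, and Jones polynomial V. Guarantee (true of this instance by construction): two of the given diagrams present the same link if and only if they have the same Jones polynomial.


grouping into links: {D1} | {D2, D3, D4, D5}
V(D1) = -x^(-11/2) + x^(-9/2) - x^(-7/2) - x^(-3/2)  (w -5, c 13, <D> = A^-9 + A^-1 - A^3 + A^7)
V(D2) = -x^(1/2) + x^(3/2) - x^(5/2) - x^(9/2)  (w +3, c 13, <D> = A^-9 + A^-1 - A^3 + A^7)
V(D3) = -x^(1/2) + x^(3/2) - x^(5/2) - x^(9/2)  (w +5, c 13, <D> = A^-3 + A^5 - A^9 + A^13)
V(D4) = -x^(1/2) + x^(3/2) - x^(5/2) - x^(9/2)  [11 crossings, <D> = A^-3 + A^5 - A^9 + A^13, w = +5]
D5 (bracket A^-3 + A^5 - A^9 + A^13; 13 crossings at w = +5): V = -x^(1/2) + x^(3/2) - x^(5/2) - x^(9/2)
why: 2 values of V(x) split the 5 diagrams


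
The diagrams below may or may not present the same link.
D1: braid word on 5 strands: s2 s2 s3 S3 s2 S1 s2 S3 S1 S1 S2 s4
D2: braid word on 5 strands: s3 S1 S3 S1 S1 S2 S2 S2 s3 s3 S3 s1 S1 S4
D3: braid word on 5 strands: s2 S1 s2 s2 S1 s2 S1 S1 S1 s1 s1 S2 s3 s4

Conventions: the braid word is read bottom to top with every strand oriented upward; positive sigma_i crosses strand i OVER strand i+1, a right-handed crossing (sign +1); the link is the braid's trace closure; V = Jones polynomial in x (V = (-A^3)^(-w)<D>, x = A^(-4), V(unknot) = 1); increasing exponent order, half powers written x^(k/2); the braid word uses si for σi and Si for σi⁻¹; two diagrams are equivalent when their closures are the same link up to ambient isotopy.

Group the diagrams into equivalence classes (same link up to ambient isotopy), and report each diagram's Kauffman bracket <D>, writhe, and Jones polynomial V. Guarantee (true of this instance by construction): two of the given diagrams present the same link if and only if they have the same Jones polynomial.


grouping into links: {D1, D3} | {D2}
V(D1) = -x^-3 + 2x^-2 - 2x^-1 + 3 - 2x + 2x^2 - x^3  (w 0, c 12, <D> = -A^-12 + 2A^-8 - 2A^-4 + 3 - 2A^4 + 2A^8 - A^12)
V(D2) = x^-8 - 2x^-7 + x^-6 - 2x^-5 + 2x^-4 + x^-2  (w -6, c 14, <D> = A^-10 + 2A^-2 - 2A^2 + A^6 - 2A^10 + A^14)
V(D3) = -x^-3 + 2x^-2 - 2x^-1 + 3 - 2x + 2x^2 - x^3  [14 crossings, <D> = -A^-6 + 2A^-2 - 2A^2 + 3A^6 - 2A^10 + 2A^14 - A^18, w = +2]
why: 2 classes among 3 diagrams; unequal V(x) rules out equality


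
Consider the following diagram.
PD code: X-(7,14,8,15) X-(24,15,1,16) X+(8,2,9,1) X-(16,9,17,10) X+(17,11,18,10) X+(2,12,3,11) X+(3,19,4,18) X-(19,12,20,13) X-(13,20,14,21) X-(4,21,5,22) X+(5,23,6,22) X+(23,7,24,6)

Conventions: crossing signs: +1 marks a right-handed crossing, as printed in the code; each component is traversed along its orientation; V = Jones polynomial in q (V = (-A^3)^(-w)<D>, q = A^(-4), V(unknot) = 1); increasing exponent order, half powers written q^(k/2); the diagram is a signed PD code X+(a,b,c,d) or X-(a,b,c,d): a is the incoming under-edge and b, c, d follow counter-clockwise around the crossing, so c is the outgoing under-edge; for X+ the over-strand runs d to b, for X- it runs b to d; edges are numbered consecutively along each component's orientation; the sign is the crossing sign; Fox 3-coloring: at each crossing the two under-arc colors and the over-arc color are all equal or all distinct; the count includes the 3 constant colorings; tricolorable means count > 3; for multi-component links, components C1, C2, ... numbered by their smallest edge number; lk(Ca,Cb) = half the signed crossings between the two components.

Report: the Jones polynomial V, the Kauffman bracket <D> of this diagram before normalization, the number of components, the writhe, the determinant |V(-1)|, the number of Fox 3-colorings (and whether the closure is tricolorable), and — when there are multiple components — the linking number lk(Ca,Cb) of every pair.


Jones polynomial: V(q) = -q^-3 + q^-2 - q^-1 + 3 - q + q^2 - q^3
<D> = -A^-12 + A^-8 - A^-4 + 3 - A^4 + A^8 - A^12; writhe 0
components 1, writhe 0 (12 crossings)
3-colorings: 27 of 3^12, det 9 — tricolorable
note: w = 0 shifts under R1 moves; the (-A^3)^(0) factor cancels that in V


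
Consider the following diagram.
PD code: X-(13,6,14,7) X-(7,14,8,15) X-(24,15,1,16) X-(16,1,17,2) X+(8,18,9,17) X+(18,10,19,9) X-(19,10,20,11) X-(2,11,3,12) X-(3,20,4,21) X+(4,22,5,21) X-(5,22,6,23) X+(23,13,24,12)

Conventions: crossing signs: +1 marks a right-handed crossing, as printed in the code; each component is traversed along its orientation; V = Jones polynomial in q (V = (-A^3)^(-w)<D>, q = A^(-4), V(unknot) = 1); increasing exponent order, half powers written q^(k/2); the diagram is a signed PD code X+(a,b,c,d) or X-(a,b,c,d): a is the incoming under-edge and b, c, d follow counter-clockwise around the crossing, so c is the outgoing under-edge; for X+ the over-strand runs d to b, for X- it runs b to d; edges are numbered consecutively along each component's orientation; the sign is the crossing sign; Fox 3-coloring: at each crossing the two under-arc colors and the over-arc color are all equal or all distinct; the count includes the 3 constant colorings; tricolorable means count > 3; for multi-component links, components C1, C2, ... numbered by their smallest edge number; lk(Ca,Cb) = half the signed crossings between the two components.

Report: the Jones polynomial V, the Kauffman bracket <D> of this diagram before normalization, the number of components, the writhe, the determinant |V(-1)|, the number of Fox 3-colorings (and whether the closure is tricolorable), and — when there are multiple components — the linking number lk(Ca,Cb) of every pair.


V = q^-7 - 2q^-6 + 2q^-5 - 3q^-4 + 3q^-3 - 2q^-2 + 2q^-1
<D> = 2A^-8 - 2A^-4 + 3 - 3A^4 + 2A^8 - 2A^12 + A^16 (w = -4)
1 component over 12 crossings, w = -4
9 Fox colorings among 3^12, |V(-1)| = 15: tricolorable
why: |V(-1)| = 15: so tricolorable, since 3 divides 15
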